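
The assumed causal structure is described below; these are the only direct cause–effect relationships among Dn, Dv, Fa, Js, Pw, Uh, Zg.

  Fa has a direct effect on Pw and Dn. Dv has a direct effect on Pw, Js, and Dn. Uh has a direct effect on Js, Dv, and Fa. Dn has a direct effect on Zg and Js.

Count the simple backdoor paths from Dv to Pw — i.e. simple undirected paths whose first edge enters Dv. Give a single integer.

2

A backdoor path from Dv to Pw is any simple undirected path whose first edge points into Dv (i.e. leaves Dv via a parent).
Parents of Dv: {Uh}.
Enumerating:
  P1: Dv <- Uh -> Fa -> Pw
  P2: Dv <- Uh -> Js <- Dn <- Fa -> Pw
That exhausts the simple backdoor paths. Count: 2.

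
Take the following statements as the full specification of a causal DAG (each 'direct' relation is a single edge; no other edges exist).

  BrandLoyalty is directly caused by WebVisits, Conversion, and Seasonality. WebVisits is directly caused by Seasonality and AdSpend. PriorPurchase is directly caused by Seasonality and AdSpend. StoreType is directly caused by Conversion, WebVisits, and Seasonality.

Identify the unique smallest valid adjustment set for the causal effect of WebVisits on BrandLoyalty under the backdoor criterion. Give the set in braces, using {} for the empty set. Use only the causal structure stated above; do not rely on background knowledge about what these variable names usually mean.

{Seasonality}

Variables eligible for adjustment (non-descendants of WebVisits, excluding WebVisits and BrandLoyalty): {AdSpend, Conversion, PriorPurchase, Seasonality}.
Backdoor paths from WebVisits to BrandLoyalty:
  P1: WebVisits <- Seasonality -> StoreType <- Conversion -> BrandLoyalty
  P2: WebVisits <- Seasonality -> BrandLoyalty
  P3: WebVisits <- AdSpend -> PriorPurchase <- Seasonality -> StoreType <- Conversion -> BrandLoyalty
  P4: WebVisits <- AdSpend -> PriorPurchase <- Seasonality -> BrandLoyalty
The empty set is not sufficient: P2 (WebVisits <- Seasonality -> BrandLoyalty) has no collider blocking it and no conditioned non-collider, so it is open.
Try {Seasonality}:
  P1: blocked at fork node Seasonality ∈ conditioning set.
  P2: blocked at fork node Seasonality ∈ conditioning set.
  P3: blocked at collider PriorPurchase (neither it nor any descendant is in the conditioning set).
  P4: blocked at collider PriorPurchase (neither it nor any descendant is in the conditioning set).
{Seasonality} contains no descendant of WebVisits and blocks every backdoor path.
No other singleton works — e.g. {Conversion} leaves P2 open — so {Seasonality} is the unique smallest valid adjustment set.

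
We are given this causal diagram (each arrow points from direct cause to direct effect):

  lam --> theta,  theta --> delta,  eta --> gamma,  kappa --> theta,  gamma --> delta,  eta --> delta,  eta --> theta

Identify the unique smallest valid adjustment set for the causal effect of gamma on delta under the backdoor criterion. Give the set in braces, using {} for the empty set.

{eta}

Variables eligible for adjustment (non-descendants of gamma, excluding gamma and delta): {eta, kappa, lam, theta}.
Backdoor paths from gamma to delta:
  P1: gamma <- eta -> theta -> delta
  P2: gamma <- eta -> delta
The empty set is not sufficient: P1 (gamma <- eta -> theta -> delta) has no collider blocking it and no conditioned non-collider, so it is open.
Try {eta}:
  P1: blocked at fork node eta ∈ conditioning set.
  P2: blocked at fork node eta ∈ conditioning set.
{eta} contains no descendant of gamma and blocks every backdoor path.
No other singleton works — e.g. {kappa} leaves P1 open — so {eta} is the unique smallest valid adjustment set.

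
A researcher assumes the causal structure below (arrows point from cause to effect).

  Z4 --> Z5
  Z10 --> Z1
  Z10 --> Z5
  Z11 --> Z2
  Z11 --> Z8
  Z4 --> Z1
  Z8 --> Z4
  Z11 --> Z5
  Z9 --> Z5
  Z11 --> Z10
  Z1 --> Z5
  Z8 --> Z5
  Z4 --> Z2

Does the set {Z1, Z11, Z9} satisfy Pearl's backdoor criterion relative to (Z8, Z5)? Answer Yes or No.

No

Backdoor paths from Z8 to Z5 (paths whose first edge points into Z8):
  P1: Z8 <- Z11 -> Z10 -> Z1 <- Z4 -> Z5
  P2: Z8 <- Z11 -> Z10 -> Z1 -> Z5
  P3: Z8 <- Z11 -> Z10 -> Z5
  P4: Z8 <- Z11 -> Z2 <- Z4 -> Z1 <- Z10 -> Z5
  P5: Z8 <- Z11 -> Z2 <- Z4 -> Z1 -> Z5
  P6: Z8 <- Z11 -> Z2 <- Z4 -> Z5
  P7: Z8 <- Z11 -> Z5
Condition 1 (no descendant of Z8 in the set): FAILS — Z1 is a descendant of Z8.
Condition 2 (every backdoor path blocked by {Z1, Z11, Z9}):
  P1: blocked at fork node Z11 ∈ conditioning set.
  P2: blocked at fork node Z11 ∈ conditioning set.
  P3: blocked at fork node Z11 ∈ conditioning set.
  P4: blocked at fork node Z11 ∈ conditioning set.
  P5: blocked at fork node Z11 ∈ conditioning set.
  P6: blocked at fork node Z11 ∈ conditioning set.
  P7: blocked at fork node Z11 ∈ conditioning set.
{Z1, Z11, Z9} does not satisfy the backdoor criterion.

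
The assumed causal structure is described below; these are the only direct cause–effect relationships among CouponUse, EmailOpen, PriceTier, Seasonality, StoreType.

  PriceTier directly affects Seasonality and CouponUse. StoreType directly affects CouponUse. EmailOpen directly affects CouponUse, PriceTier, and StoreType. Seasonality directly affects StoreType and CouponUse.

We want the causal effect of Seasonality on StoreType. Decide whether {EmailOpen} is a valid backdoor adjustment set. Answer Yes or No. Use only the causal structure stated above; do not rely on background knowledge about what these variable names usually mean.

Yes

Backdoor paths from Seasonality to StoreType (paths whose first edge points into Seasonality):
  P1: Seasonality <- PriceTier <- EmailOpen -> StoreType
  P2: Seasonality <- PriceTier <- EmailOpen -> CouponUse <- StoreType
  P3: Seasonality <- PriceTier -> CouponUse <- EmailOpen -> StoreType
  P4: Seasonality <- PriceTier -> CouponUse <- StoreType
Condition 1 (no descendant of Seasonality in the set): holds — descendants of Seasonality are {CouponUse, StoreType}; none are in {EmailOpen}.
Condition 2 (every backdoor path blocked by {EmailOpen}):
  P1: blocked at fork node EmailOpen ∈ conditioning set.
  P2: blocked at fork node EmailOpen ∈ conditioning set.
  P3: blocked at collider CouponUse (neither it nor any descendant is in the conditioning set).
  P4: blocked at collider CouponUse (neither it nor any descendant is in the conditioning set).
{EmailOpen} satisfies the backdoor criterion.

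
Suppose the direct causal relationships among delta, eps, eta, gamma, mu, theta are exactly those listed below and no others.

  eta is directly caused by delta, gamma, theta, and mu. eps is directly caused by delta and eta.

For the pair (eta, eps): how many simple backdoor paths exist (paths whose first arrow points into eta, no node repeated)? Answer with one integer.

A backdoor path from eta to eps is any simple undirected path whose first edge points into eta (i.e. leaves eta via a parent).
Parents of eta: {delta, gamma, mu, theta}.
Enumerating:
  P1: eta <- delta -> eps
That exhausts the simple backdoor paths. Count: 1.

1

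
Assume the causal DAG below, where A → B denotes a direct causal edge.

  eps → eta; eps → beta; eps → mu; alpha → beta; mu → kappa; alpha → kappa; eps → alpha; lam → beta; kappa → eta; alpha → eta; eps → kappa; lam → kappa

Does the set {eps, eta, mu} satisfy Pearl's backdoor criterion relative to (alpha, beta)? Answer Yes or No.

No

Backdoor paths from alpha to beta (paths whose first edge points into alpha):
  P1: alpha <- eps -> mu -> kappa <- lam -> beta
  P2: alpha <- eps -> kappa <- lam -> beta
  P3: alpha <- eps -> beta
  P4: alpha <- eps -> eta <- kappa <- lam -> beta
Condition 1 (no descendant of alpha in the set): FAILS — eta is a descendant of alpha.
Condition 2 (every backdoor path blocked by {eps, eta, mu}):
  P1: blocked at fork node eps ∈ conditioning set.
  P2: blocked at fork node eps ∈ conditioning set.
  P3: blocked at fork node eps ∈ conditioning set.
  P4: blocked at fork node eps ∈ conditioning set.
{eps, eta, mu} does not satisfy the backdoor criterion.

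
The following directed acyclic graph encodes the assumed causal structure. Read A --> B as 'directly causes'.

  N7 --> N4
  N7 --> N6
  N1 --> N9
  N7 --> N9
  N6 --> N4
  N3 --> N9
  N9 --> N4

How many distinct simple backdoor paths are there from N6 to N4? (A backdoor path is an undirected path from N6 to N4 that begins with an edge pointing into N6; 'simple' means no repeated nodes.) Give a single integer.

A backdoor path from N6 to N4 is any simple undirected path whose first edge points into N6 (i.e. leaves N6 via a parent).
Parents of N6: {N7}.
Enumerating:
  P1: N6 <- N7 -> N9 -> N4
  P2: N6 <- N7 -> N4
That exhausts the simple backdoor paths. Count: 2.

2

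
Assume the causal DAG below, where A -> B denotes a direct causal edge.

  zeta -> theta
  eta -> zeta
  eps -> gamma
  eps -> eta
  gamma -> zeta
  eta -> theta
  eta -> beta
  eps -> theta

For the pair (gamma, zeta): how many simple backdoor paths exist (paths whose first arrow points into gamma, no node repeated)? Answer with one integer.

A backdoor path from gamma to zeta is any simple undirected path whose first edge points into gamma (i.e. leaves gamma via a parent).
Parents of gamma: {eps}.
Enumerating:
  P1: gamma <- eps -> eta -> zeta
  P2: gamma <- eps -> eta -> theta <- zeta
  P3: gamma <- eps -> theta <- eta -> zeta
  P4: gamma <- eps -> theta <- zeta
That exhausts the simple backdoor paths. Count: 4.

4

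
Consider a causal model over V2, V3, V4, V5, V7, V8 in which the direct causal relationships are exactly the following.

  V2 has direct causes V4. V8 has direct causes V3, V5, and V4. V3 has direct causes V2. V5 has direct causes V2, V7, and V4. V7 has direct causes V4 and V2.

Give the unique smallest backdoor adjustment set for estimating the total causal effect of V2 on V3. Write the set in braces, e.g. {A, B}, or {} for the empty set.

Variables eligible for adjustment (non-descendants of V2, excluding V2 and V3): {V4}.
Backdoor paths from V2 to V3:
  P1: V2 <- V4 -> V7 -> V5 -> V8 <- V3
  P2: V2 <- V4 -> V5 -> V8 <- V3
  P3: V2 <- V4 -> V8 <- V3
Each backdoor path contains an unconditioned collider, so every path is already blocked with the empty conditioning set:
  P1: blocked at collider V8 (neither it nor any descendant is in the conditioning set).
  P2: blocked at collider V8 (neither it nor any descendant is in the conditioning set).
  P3: blocked at collider V8 (neither it nor any descendant is in the conditioning set).
The empty set is therefore the unique smallest valid set.

{}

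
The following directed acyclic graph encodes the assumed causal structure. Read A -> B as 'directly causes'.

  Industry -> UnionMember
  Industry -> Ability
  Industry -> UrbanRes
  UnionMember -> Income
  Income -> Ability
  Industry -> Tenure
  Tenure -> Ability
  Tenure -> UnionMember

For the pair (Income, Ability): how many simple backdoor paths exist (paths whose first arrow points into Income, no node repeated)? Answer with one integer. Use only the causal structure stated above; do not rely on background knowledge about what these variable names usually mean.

4

A backdoor path from Income to Ability is any simple undirected path whose first edge points into Income (i.e. leaves Income via a parent).
Parents of Income: {UnionMember}.
Enumerating:
  P1: Income <- UnionMember <- Industry -> Tenure -> Ability
  P2: Income <- UnionMember <- Industry -> Ability
  P3: Income <- UnionMember <- Tenure <- Industry -> Ability
  P4: Income <- UnionMember <- Tenure -> Ability
That exhausts the simple backdoor paths. Count: 4.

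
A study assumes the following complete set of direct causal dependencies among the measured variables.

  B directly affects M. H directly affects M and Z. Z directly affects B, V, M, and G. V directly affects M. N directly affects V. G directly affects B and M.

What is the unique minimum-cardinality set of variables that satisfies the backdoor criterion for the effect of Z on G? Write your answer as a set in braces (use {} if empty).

Variables eligible for adjustment (non-descendants of Z, excluding Z and G): {H, N}.
Backdoor paths from Z to G:
  P1: Z <- H -> M <- G
  P2: Z <- H -> M <- B <- G
Each backdoor path contains an unconditioned collider, so every path is already blocked with the empty conditioning set:
  P1: blocked at collider M (neither it nor any descendant is in the conditioning set).
  P2: blocked at collider M (neither it nor any descendant is in the conditioning set).
The empty set is therefore the unique smallest valid set.

{}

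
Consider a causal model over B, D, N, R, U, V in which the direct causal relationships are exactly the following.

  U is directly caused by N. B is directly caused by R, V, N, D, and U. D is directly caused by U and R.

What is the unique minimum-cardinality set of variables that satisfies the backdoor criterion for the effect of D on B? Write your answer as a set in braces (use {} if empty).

{R, U}

Variables eligible for adjustment (non-descendants of D, excluding D and B): {N, R, U, V}.
Backdoor paths from D to B:
  P1: D <- R -> B
  P2: D <- U <- N -> B
  P3: D <- U -> B
The empty set is not sufficient: P1 (D <- R -> B) has no collider blocking it and no conditioned non-collider, so it is open.
Try {R, U}:
  P1: blocked at fork node R ∈ conditioning set.
  P2: blocked at chain node U ∈ conditioning set.
  P3: blocked at fork node U ∈ conditioning set.
{R, U} contains no descendant of D and blocks every backdoor path.
Every element of {R, U} is needed (dropping R leaves P1 open; dropping U leaves P2 open), so no proper subset is valid.
Among all size-2 subsets of the eligible variables, only {R, U} blocks every backdoor path, so it is the unique smallest valid adjustment set.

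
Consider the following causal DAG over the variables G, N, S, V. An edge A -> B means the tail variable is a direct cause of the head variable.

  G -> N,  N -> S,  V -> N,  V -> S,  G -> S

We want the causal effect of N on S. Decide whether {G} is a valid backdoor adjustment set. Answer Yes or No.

Backdoor paths from N to S (paths whose first edge points into N):
  P1: N <- G -> S
  P2: N <- V -> S
Condition 1 (no descendant of N in the set): holds — descendants of N are {S}; none are in {G}.
Condition 2 (every backdoor path blocked by {G}):
  P1: blocked at fork node G ∈ conditioning set.
  P2: open — no interior node is in the conditioning set.
{G} does not satisfy the backdoor criterion.

No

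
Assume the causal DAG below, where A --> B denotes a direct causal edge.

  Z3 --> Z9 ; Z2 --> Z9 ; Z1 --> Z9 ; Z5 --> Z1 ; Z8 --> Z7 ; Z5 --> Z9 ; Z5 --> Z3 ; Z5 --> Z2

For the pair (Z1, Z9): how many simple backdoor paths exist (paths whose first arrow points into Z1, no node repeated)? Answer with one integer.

3

A backdoor path from Z1 to Z9 is any simple undirected path whose first edge points into Z1 (i.e. leaves Z1 via a parent).
Parents of Z1: {Z5}.
Enumerating:
  P1: Z1 <- Z5 -> Z2 -> Z9
  P2: Z1 <- Z5 -> Z3 -> Z9
  P3: Z1 <- Z5 -> Z9
That exhausts the simple backdoor paths. Count: 3.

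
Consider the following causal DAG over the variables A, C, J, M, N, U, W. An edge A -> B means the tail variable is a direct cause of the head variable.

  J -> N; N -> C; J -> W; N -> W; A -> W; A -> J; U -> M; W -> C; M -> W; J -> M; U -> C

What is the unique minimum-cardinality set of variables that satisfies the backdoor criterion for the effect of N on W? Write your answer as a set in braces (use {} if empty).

{J}

Variables eligible for adjustment (non-descendants of N, excluding N and W): {A, J, M, U}.
Backdoor paths from N to W:
  P1: N <- J <- A -> W
  P2: N <- J -> M <- U -> C <- W
  P3: N <- J -> M -> W
  P4: N <- J -> W
The empty set is not sufficient: P1 (N <- J <- A -> W) has no collider blocking it and no conditioned non-collider, so it is open.
Try {J}:
  P1: blocked at chain node J ∈ conditioning set.
  P2: blocked at fork node J ∈ conditioning set.
  P3: blocked at fork node J ∈ conditioning set.
  P4: blocked at fork node J ∈ conditioning set.
{J} contains no descendant of N and blocks every backdoor path.
No other singleton works — e.g. {U} leaves P1 open — so {J} is the unique smallest valid adjustment set.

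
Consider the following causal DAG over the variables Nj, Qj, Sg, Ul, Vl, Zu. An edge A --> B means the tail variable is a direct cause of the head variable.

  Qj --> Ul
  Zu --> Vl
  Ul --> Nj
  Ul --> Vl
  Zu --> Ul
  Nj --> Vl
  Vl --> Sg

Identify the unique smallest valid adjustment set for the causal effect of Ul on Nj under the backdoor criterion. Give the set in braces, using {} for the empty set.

{}

Variables eligible for adjustment (non-descendants of Ul, excluding Ul and Nj): {Qj, Zu}.
Backdoor paths from Ul to Nj:
  P1: Ul <- Zu -> Vl <- Nj
Each backdoor path contains an unconditioned collider, so every path is already blocked with the empty conditioning set:
  P1: blocked at collider Vl (neither it nor any descendant is in the conditioning set).
The empty set is therefore the unique smallest valid set.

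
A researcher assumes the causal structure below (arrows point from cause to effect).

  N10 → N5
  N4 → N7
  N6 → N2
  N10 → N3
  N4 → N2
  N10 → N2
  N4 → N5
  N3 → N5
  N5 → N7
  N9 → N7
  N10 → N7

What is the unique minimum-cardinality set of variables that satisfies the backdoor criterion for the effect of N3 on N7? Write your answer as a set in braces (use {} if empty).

Variables eligible for adjustment (non-descendants of N3, excluding N3 and N7): {N10, N2, N4, N6, N9}.
Backdoor paths from N3 to N7:
  P1: N3 <- N10 -> N5 <- N4 -> N7
  P2: N3 <- N10 -> N5 -> N7
  P3: N3 <- N10 -> N2 <- N4 -> N5 -> N7
  P4: N3 <- N10 -> N2 <- N4 -> N7
  P5: N3 <- N10 -> N7
The empty set is not sufficient: P2 (N3 <- N10 -> N5 -> N7) has no collider blocking it and no conditioned non-collider, so it is open.
Try {N10}:
  P1: blocked at fork node N10 ∈ conditioning set.
  P2: blocked at fork node N10 ∈ conditioning set.
  P3: blocked at fork node N10 ∈ conditioning set.
  P4: blocked at fork node N10 ∈ conditioning set.
  P5: blocked at fork node N10 ∈ conditioning set.
{N10} contains no descendant of N3 and blocks every backdoor path.
No other singleton works — e.g. {N9} leaves P2 open — so {N10} is the unique smallest valid adjustment set.

{N10}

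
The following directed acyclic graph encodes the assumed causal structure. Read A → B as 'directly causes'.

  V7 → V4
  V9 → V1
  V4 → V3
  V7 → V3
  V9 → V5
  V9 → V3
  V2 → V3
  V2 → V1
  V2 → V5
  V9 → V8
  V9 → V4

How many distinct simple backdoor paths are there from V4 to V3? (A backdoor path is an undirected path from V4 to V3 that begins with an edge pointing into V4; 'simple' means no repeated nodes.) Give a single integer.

4

A backdoor path from V4 to V3 is any simple undirected path whose first edge points into V4 (i.e. leaves V4 via a parent).
Parents of V4: {V7, V9}.
Enumerating:
  P1: V4 <- V7 -> V3
  P2: V4 <- V9 -> V1 <- V2 -> V3
  P3: V4 <- V9 -> V5 <- V2 -> V3
  P4: V4 <- V9 -> V3
That exhausts the simple backdoor paths. Count: 4.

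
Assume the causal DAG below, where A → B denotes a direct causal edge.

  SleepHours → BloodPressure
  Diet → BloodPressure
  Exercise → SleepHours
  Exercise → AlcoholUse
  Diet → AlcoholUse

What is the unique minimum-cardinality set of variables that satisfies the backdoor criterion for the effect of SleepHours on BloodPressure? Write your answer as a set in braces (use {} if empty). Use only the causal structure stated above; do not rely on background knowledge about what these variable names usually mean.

{}

Variables eligible for adjustment (non-descendants of SleepHours, excluding SleepHours and BloodPressure): {AlcoholUse, Diet, Exercise}.
Backdoor paths from SleepHours to BloodPressure:
  P1: SleepHours <- Exercise -> AlcoholUse <- Diet -> BloodPressure
Each backdoor path contains an unconditioned collider, so every path is already blocked with the empty conditioning set:
  P1: blocked at collider AlcoholUse (neither it nor any descendant is in the conditioning set).
The empty set is therefore the unique smallest valid set.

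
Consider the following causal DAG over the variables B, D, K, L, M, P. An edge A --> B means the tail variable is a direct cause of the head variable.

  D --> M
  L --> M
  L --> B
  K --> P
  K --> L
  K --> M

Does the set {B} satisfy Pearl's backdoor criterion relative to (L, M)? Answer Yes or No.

Backdoor paths from L to M (paths whose first edge points into L):
  P1: L <- K -> M
Condition 1 (no descendant of L in the set): FAILS — B is a descendant of L.
Condition 2 (every backdoor path blocked by {B}):
  P1: open — no interior node is in the conditioning set.
{B} does not satisfy the backdoor criterion.

No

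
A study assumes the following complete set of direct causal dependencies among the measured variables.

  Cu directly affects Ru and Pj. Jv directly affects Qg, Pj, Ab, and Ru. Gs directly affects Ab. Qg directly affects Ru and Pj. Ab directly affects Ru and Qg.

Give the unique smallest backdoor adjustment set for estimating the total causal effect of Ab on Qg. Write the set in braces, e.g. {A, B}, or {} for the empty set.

Variables eligible for adjustment (non-descendants of Ab, excluding Ab and Qg): {Cu, Gs, Jv}.
Backdoor paths from Ab to Qg:
  P1: Ab <- Jv -> Qg
  P2: Ab <- Jv -> Pj <- Cu -> Ru <- Qg
  P3: Ab <- Jv -> Pj <- Qg
  P4: Ab <- Jv -> Ru <- Cu -> Pj <- Qg
  P5: Ab <- Jv -> Ru <- Qg
The empty set is not sufficient: P1 (Ab <- Jv -> Qg) has no collider blocking it and no conditioned non-collider, so it is open.
Try {Jv}:
  P1: blocked at fork node Jv ∈ conditioning set.
  P2: blocked at fork node Jv ∈ conditioning set.
  P3: blocked at fork node Jv ∈ conditioning set.
  P4: blocked at fork node Jv ∈ conditioning set.
  P5: blocked at fork node Jv ∈ conditioning set.
{Jv} contains no descendant of Ab and blocks every backdoor path.
No other singleton works — e.g. {Gs} leaves P1 open — so {Jv} is the unique smallest valid adjustment set.

{Jv}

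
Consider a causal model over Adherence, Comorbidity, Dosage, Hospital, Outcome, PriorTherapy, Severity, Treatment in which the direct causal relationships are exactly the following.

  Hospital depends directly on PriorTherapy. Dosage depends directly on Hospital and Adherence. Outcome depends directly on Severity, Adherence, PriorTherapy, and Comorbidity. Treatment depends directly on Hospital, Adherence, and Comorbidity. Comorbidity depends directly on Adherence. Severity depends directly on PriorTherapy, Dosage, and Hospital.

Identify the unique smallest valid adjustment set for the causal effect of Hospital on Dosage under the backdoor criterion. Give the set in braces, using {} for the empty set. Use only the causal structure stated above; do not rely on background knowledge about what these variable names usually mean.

Variables eligible for adjustment (non-descendants of Hospital, excluding Hospital and Dosage): {Adherence, Comorbidity, PriorTherapy}.
Backdoor paths from Hospital to Dosage:
  P1: Hospital <- PriorTherapy -> Severity <- Dosage
  P2: Hospital <- PriorTherapy -> Severity -> Outcome <- Adherence -> Dosage
  P3: Hospital <- PriorTherapy -> Severity -> Outcome <- Comorbidity <- Adherence -> Dosage
  P4: Hospital <- PriorTherapy -> Severity -> Outcome <- Comorbidity -> Treatment <- Adherence -> Dosage
  P5: Hospital <- PriorTherapy -> Outcome <- Adherence -> Dosage
  P6: Hospital <- PriorTherapy -> Outcome <- Severity <- Dosage
  P7: Hospital <- PriorTherapy -> Outcome <- Comorbidity <- Adherence -> Dosage
  P8: Hospital <- PriorTherapy -> Outcome <- Comorbidity -> Treatment <- Adherence -> Dosage
Each backdoor path contains an unconditioned collider, so every path is already blocked with the empty conditioning set:
  P1: blocked at collider Severity (neither it nor any descendant is in the conditioning set).
  P2: blocked at collider Outcome (neither it nor any descendant is in the conditioning set).
  P3: blocked at collider Outcome (neither it nor any descendant is in the conditioning set).
  P4: blocked at collider Outcome (neither it nor any descendant is in the conditioning set).
  P5: blocked at collider Outcome (neither it nor any descendant is in the conditioning set).
  P6: blocked at collider Outcome (neither it nor any descendant is in the conditioning set).
  P7: blocked at collider Outcome (neither it nor any descendant is in the conditioning set).
  P8: blocked at collider Outcome (neither it nor any descendant is in the conditioning set).
The empty set is therefore the unique smallest valid set.

{}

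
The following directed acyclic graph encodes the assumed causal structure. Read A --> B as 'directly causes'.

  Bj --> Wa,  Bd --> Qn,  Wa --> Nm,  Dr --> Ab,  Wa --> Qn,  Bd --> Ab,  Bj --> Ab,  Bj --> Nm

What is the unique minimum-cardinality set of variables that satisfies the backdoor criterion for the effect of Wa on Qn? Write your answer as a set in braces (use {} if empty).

{}

Variables eligible for adjustment (non-descendants of Wa, excluding Wa and Qn): {Ab, Bd, Bj, Dr}.
Backdoor paths from Wa to Qn:
  P1: Wa <- Bj -> Ab <- Bd -> Qn
Each backdoor path contains an unconditioned collider, so every path is already blocked with the empty conditioning set:
  P1: blocked at collider Ab (neither it nor any descendant is in the conditioning set).
The empty set is therefore the unique smallest valid set.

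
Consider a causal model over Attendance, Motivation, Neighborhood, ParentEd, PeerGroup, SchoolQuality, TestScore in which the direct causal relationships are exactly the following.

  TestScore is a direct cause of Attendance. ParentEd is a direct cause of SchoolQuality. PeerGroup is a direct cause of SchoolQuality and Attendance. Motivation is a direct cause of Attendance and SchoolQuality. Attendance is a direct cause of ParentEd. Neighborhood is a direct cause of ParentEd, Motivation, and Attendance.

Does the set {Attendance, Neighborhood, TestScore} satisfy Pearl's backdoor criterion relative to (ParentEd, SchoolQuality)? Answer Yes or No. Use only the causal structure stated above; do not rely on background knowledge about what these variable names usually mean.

Yes

Backdoor paths from ParentEd to SchoolQuality (paths whose first edge points into ParentEd):
  P1: ParentEd <- Neighborhood -> Motivation -> Attendance <- PeerGroup -> SchoolQuality
  P2: ParentEd <- Neighborhood -> Motivation -> SchoolQuality
  P3: ParentEd <- Neighborhood -> Attendance <- PeerGroup -> SchoolQuality
  P4: ParentEd <- Neighborhood -> Attendance <- Motivation -> SchoolQuality
  P5: ParentEd <- Attendance <- Neighborhood -> Motivation -> SchoolQuality
  P6: ParentEd <- Attendance <- PeerGroup -> SchoolQuality
  P7: ParentEd <- Attendance <- Motivation -> SchoolQuality
Condition 1 (no descendant of ParentEd in the set): holds — descendants of ParentEd are {SchoolQuality}; none are in {Attendance, Neighborhood, TestScore}.
Condition 2 (every backdoor path blocked by {Attendance, Neighborhood, TestScore}):
  P1: blocked at fork node Neighborhood ∈ conditioning set.
  P2: blocked at fork node Neighborhood ∈ conditioning set.
  P3: blocked at fork node Neighborhood ∈ conditioning set.
  P4: blocked at fork node Neighborhood ∈ conditioning set.
  P5: blocked at chain node Attendance ∈ conditioning set.
  P6: blocked at chain node Attendance ∈ conditioning set.
  P7: blocked at chain node Attendance ∈ conditioning set.
{Attendance, Neighborhood, TestScore} satisfies the backdoor criterion.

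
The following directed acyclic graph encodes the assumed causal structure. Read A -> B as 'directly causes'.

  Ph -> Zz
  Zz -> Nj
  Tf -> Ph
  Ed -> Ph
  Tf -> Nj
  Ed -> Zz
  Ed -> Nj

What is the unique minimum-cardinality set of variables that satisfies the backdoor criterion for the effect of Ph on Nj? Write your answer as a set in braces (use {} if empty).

Variables eligible for adjustment (non-descendants of Ph, excluding Ph and Nj): {Ed, Tf}.
Backdoor paths from Ph to Nj:
  P1: Ph <- Ed -> Zz -> Nj
  P2: Ph <- Ed -> Nj
  P3: Ph <- Tf -> Nj
The empty set is not sufficient: P1 (Ph <- Ed -> Zz -> Nj) has no collider blocking it and no conditioned non-collider, so it is open.
Try {Ed, Tf}:
  P1: blocked at fork node Ed ∈ conditioning set.
  P2: blocked at fork node Ed ∈ conditioning set.
  P3: blocked at fork node Tf ∈ conditioning set.
{Ed, Tf} contains no descendant of Ph and blocks every backdoor path.
Every element of {Ed, Tf} is needed (dropping Ed leaves P1 open; dropping Tf leaves P3 open), so no proper subset is valid.
Among all size-2 subsets of the eligible variables, only {Ed, Tf} blocks every backdoor path, so it is the unique smallest valid adjustment set.

{Ed, Tf}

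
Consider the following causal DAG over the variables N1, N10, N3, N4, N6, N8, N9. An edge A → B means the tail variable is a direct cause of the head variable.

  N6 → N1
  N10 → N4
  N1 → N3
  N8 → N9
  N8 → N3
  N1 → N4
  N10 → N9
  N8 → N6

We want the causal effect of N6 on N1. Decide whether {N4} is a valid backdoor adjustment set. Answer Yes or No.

Backdoor paths from N6 to N1 (paths whose first edge points into N6):
  P1: N6 <- N8 -> N3 <- N1
  P2: N6 <- N8 -> N9 <- N10 -> N4 <- N1
Condition 1 (no descendant of N6 in the set): FAILS — N4 is a descendant of N6.
Condition 2 (every backdoor path blocked by {N4}):
  P1: blocked at collider N3 (neither it nor any descendant is in the conditioning set).
  P2: blocked at collider N9 (neither it nor any descendant is in the conditioning set).
{N4} does not satisfy the backdoor criterion.

No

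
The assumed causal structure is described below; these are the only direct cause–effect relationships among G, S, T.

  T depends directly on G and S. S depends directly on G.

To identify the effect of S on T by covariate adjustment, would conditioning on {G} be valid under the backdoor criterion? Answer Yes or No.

Yes

Backdoor paths from S to T (paths whose first edge points into S):
  P1: S <- G -> T
Condition 1 (no descendant of S in the set): holds — descendants of S are {T}; none are in {G}.
Condition 2 (every backdoor path blocked by {G}):
  P1: blocked at fork node G ∈ conditioning set.
{G} satisfies the backdoor criterion.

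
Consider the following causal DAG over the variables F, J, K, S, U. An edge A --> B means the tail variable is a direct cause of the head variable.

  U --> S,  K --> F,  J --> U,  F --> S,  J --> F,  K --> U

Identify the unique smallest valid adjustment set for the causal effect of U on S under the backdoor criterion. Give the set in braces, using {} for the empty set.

Variables eligible for adjustment (non-descendants of U, excluding U and S): {F, J, K}.
Backdoor paths from U to S:
  P1: U <- K -> F -> S
  P2: U <- J -> F -> S
The empty set is not sufficient: P1 (U <- K -> F -> S) has no collider blocking it and no conditioned non-collider, so it is open.
Try {F}:
  P1: blocked at chain node F ∈ conditioning set.
  P2: blocked at chain node F ∈ conditioning set.
{F} contains no descendant of U and blocks every backdoor path.
No other singleton works — e.g. {K} leaves P2 open — so {F} is the unique smallest valid adjustment set.

{F}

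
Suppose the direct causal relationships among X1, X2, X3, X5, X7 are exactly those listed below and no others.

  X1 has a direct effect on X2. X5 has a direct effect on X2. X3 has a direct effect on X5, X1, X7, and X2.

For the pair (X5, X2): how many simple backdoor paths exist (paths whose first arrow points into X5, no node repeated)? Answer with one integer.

A backdoor path from X5 to X2 is any simple undirected path whose first edge points into X5 (i.e. leaves X5 via a parent).
Parents of X5: {X3}.
Enumerating:
  P1: X5 <- X3 -> X1 -> X2
  P2: X5 <- X3 -> X2
That exhausts the simple backdoor paths. Count: 2.

2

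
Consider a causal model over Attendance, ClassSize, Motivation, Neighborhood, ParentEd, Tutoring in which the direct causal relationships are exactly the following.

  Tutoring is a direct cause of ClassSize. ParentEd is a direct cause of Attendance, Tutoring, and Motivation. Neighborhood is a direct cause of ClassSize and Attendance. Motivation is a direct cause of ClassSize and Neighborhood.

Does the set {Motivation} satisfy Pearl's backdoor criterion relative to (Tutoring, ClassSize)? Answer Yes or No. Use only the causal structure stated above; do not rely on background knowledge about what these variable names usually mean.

Yes

Backdoor paths from Tutoring to ClassSize (paths whose first edge points into Tutoring):
  P1: Tutoring <- ParentEd -> Motivation -> Neighborhood -> ClassSize
  P2: Tutoring <- ParentEd -> Motivation -> ClassSize
  P3: Tutoring <- ParentEd -> Attendance <- Neighborhood <- Motivation -> ClassSize
  P4: Tutoring <- ParentEd -> Attendance <- Neighborhood -> ClassSize
Condition 1 (no descendant of Tutoring in the set): holds — descendants of Tutoring are {ClassSize}; none are in {Motivation}.
Condition 2 (every backdoor path blocked by {Motivation}):
  P1: blocked at chain node Motivation ∈ conditioning set.
  P2: blocked at chain node Motivation ∈ conditioning set.
  P3: blocked at collider Attendance (neither it nor any descendant is in the conditioning set).
  P4: blocked at collider Attendance (neither it nor any descendant is in the conditioning set).
{Motivation} satisfies the backdoor criterion.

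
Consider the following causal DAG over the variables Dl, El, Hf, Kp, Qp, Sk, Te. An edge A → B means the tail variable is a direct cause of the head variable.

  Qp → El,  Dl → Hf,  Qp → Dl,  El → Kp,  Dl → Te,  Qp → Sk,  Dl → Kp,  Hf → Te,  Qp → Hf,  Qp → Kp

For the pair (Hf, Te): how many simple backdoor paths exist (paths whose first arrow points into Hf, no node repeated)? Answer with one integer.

A backdoor path from Hf to Te is any simple undirected path whose first edge points into Hf (i.e. leaves Hf via a parent).
Parents of Hf: {Dl, Qp}.
Enumerating:
  P1: Hf <- Qp -> El -> Kp <- Dl -> Te
  P2: Hf <- Qp -> Dl -> Te
  P3: Hf <- Qp -> Kp <- Dl -> Te
  P4: Hf <- Dl -> Te
That exhausts the simple backdoor paths. Count: 4.

4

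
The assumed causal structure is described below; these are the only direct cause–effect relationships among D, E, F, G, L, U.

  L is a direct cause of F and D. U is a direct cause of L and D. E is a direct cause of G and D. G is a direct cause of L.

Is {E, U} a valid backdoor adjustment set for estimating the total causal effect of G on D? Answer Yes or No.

Yes

Backdoor paths from G to D (paths whose first edge points into G):
  P1: G <- E -> D
Condition 1 (no descendant of G in the set): holds — descendants of G are {D, F, L}; none are in {E, U}.
Condition 2 (every backdoor path blocked by {E, U}):
  P1: blocked at fork node E ∈ conditioning set.
{E, U} satisfies the backdoor criterion.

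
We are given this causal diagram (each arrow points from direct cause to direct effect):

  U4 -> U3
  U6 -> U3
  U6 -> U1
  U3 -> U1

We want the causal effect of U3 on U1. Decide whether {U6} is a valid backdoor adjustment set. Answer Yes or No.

Yes

Backdoor paths from U3 to U1 (paths whose first edge points into U3):
  P1: U3 <- U6 -> U1
Condition 1 (no descendant of U3 in the set): holds — descendants of U3 are {U1}; none are in {U6}.
Condition 2 (every backdoor path blocked by {U6}):
  P1: blocked at fork node U6 ∈ conditioning set.
{U6} satisfies the backdoor criterion.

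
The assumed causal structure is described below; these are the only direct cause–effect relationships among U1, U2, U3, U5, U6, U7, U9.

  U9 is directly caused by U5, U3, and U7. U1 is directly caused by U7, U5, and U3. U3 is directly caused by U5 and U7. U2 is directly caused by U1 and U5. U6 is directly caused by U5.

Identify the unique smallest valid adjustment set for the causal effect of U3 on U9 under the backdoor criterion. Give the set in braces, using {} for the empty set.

Variables eligible for adjustment (non-descendants of U3, excluding U3 and U9): {U5, U6, U7}.
Backdoor paths from U3 to U9:
  P1: U3 <- U7 -> U1 <- U5 -> U9
  P2: U3 <- U7 -> U1 -> U2 <- U5 -> U9
  P3: U3 <- U7 -> U9
  P4: U3 <- U5 -> U1 <- U7 -> U9
  P5: U3 <- U5 -> U9
  P6: U3 <- U5 -> U2 <- U1 <- U7 -> U9
The empty set is not sufficient: P3 (U3 <- U7 -> U9) has no collider blocking it and no conditioned non-collider, so it is open.
Try {U5, U7}:
  P1: blocked at fork node U7 ∈ conditioning set.
  P2: blocked at fork node U7 ∈ conditioning set.
  P3: blocked at fork node U7 ∈ conditioning set.
  P4: blocked at fork node U5 ∈ conditioning set.
  P5: blocked at fork node U5 ∈ conditioning set.
  P6: blocked at fork node U5 ∈ conditioning set.
{U5, U7} contains no descendant of U3 and blocks every backdoor path.
Every element of {U5, U7} is needed (dropping U5 leaves P5 open; dropping U7 leaves P3 open), so no proper subset is valid.
Among all size-2 subsets of the eligible variables, only {U5, U7} blocks every backdoor path, so it is the unique smallest valid adjustment set.

{U5, U7}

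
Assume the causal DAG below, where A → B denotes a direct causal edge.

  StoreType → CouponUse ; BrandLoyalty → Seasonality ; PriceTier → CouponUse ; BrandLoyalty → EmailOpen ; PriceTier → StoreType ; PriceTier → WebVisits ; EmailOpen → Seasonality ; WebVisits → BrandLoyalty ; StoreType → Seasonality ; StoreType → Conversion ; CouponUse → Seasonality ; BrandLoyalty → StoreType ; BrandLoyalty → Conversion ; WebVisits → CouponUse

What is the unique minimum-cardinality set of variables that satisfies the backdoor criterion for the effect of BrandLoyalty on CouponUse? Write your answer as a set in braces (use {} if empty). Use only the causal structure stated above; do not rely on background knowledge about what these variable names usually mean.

Variables eligible for adjustment (non-descendants of BrandLoyalty, excluding BrandLoyalty and CouponUse): {PriceTier, WebVisits}.
Backdoor paths from BrandLoyalty to CouponUse:
  P1: BrandLoyalty <- WebVisits <- PriceTier -> StoreType -> CouponUse
  P2: BrandLoyalty <- WebVisits <- PriceTier -> StoreType -> Seasonality <- CouponUse
  P3: BrandLoyalty <- WebVisits <- PriceTier -> CouponUse
  P4: BrandLoyalty <- WebVisits -> CouponUse
The empty set is not sufficient: P1 (BrandLoyalty <- WebVisits <- PriceTier -> StoreType -> CouponUse) has no collider blocking it and no conditioned non-collider, so it is open.
Try {WebVisits}:
  P1: blocked at chain node WebVisits ∈ conditioning set.
  P2: blocked at chain node WebVisits ∈ conditioning set.
  P3: blocked at chain node WebVisits ∈ conditioning set.
  P4: blocked at fork node WebVisits ∈ conditioning set.
{WebVisits} contains no descendant of BrandLoyalty and blocks every backdoor path.
No other singleton works — e.g. {PriceTier} leaves P4 open — so {WebVisits} is the unique smallest valid adjustment set.

{WebVisits}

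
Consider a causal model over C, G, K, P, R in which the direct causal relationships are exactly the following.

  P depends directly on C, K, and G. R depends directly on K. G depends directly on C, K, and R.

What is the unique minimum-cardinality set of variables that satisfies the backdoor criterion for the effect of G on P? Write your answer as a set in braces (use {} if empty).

Variables eligible for adjustment (non-descendants of G, excluding G and P): {C, K, R}.
Backdoor paths from G to P:
  P1: G <- C -> P
  P2: G <- K -> P
  P3: G <- R <- K -> P
The empty set is not sufficient: P1 (G <- C -> P) has no collider blocking it and no conditioned non-collider, so it is open.
Try {C, K}:
  P1: blocked at fork node C ∈ conditioning set.
  P2: blocked at fork node K ∈ conditioning set.
  P3: blocked at fork node K ∈ conditioning set.
{C, K} contains no descendant of G and blocks every backdoor path.
Every element of {C, K} is needed (dropping C leaves P1 open; dropping K leaves P2 open), so no proper subset is valid.
Among all size-2 subsets of the eligible variables, only {C, K} blocks every backdoor path, so it is the unique smallest valid adjustment set.

{C, K}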